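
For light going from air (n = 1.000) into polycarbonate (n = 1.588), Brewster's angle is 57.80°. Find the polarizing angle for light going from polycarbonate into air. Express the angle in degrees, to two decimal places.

θ_B' ≈ 32.20°

Reversing the direction swaps n₁ and n₂, so tan θ_B' = 1/tan θ_B and θ_B' = 90° − θ_B.
Hence θ_B' = 90° − 57.80° = 32.20°.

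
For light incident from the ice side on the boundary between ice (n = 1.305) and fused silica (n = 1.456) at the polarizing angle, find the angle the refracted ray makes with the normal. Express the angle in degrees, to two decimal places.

θ_t ≈ 41.87°

θ_B = arctan(n₂/n₁) = arctan(1.456/1.305) = 48.13°.
Since θ_B + θ_t = 90° at Brewster incidence, θ_t = 90° − 48.13° = 41.87°.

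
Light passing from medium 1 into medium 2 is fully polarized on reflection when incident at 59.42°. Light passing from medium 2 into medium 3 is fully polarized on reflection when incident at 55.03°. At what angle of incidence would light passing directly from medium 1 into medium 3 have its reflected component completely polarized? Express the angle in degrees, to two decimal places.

θ_B ≈ 67.54°

Each Brewster angle gives a ratio: n₂/n₁ = tan 59.42° = 1.6923, n₃/n₂ = tan 55.03° = 1.4297.
Multiplying, n₃/n₁ = 1.6923 × 1.4297 = 2.4195, and θ_B(1→3) = arctan 2.4195 = 67.54°.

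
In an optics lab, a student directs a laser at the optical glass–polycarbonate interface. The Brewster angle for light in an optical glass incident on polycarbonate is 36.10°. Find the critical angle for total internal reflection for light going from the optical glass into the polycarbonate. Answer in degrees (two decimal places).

θ_c ≈ 46.82°

From Brewster, n₂/n₁ = tan θ_B = tan 36.10° = 0.7292.
Then sin θ_c = n₂/n₁ = 0.7292, so θ_c = arcsin 0.7292 = 46.82°.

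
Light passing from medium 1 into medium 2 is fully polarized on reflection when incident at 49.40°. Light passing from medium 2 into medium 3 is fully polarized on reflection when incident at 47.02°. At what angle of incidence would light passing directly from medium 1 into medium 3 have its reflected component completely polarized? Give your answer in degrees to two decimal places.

Each Brewster angle gives a ratio: n₂/n₁ = tan 49.40° = 1.1667, n₃/n₂ = tan 47.02° = 1.0731.
So n₃/n₁ = (n₂/n₁)(n₃/n₂) = 1.1667 × 1.0731 = 1.2520.
θ_B(1→3) = arctan(1.2520) = 51.39°.

θ_B ≈ 51.39°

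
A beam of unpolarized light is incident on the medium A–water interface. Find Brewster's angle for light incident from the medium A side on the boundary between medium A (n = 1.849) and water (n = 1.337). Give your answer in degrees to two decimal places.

θ_B ≈ 35.87°

Brewster's condition: tan θ_B = n₂/n₁ = 1.337/1.849 = 0.7231.
θ_B = arctan(0.7231) = 35.87°.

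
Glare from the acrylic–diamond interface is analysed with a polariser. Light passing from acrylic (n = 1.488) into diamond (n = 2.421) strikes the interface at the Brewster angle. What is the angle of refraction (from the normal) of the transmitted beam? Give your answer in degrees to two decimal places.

θ_B = arctan(n₂/n₁) = arctan(2.421/1.488) = 58.42°.
At Brewster's angle the reflected and refracted rays are perpendicular, so θ_t = 90° − θ_B = 90° − 58.42° = 31.58°.

θ_t ≈ 31.58°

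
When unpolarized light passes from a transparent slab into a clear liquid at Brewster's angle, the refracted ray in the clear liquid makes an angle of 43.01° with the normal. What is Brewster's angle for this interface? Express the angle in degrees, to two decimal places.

θ_B ≈ 46.99°

Since the reflected and refracted rays are at right angles at the polarizing angle, θ_B + θ_t = 90°.
So θ_B = 90° − θ_t = 90° − 43.01° = 46.99°.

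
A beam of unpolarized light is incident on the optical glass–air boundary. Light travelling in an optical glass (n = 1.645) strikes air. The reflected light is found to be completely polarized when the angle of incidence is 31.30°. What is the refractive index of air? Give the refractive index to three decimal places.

n ≈ 1.000

Full polarization of the reflected beam means tan θ_B = n₂/n₁, where n₁ is the incident medium (an optical glass).
n₂ = n₁ tan θ_B = 1.645 × tan 31.30° = 1.000.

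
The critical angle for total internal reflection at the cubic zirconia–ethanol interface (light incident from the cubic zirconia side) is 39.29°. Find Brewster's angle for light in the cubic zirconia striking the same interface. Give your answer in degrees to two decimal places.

θ_B ≈ 32.34°

sin θ_c = n₂/n₁, so n₂/n₁ = sin 39.29° = 0.6332.
Brewster: tan θ_B = n₂/n₁ = 0.6332.
θ_B = arctan(0.6332) = 32.34°.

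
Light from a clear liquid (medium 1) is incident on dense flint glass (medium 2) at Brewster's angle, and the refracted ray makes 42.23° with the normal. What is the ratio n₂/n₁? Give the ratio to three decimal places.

At Brewster incidence θ_B = 90° − θ_t = 90° − 42.23° = 47.77°.
Then n₂/n₁ = tan θ_B = tan 47.77° = 1.102.

n₂/n₁ ≈ 1.102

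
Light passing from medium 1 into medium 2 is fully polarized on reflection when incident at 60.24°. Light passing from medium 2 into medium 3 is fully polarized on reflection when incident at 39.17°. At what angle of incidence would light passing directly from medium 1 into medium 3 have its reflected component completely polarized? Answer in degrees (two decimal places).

θ_B ≈ 54.94°

n₂/n₁ = tan 60.24° = 1.7489 and n₃/n₂ = tan 39.17° = 0.8147.
Multiplying, n₃/n₁ = 1.7489 × 0.8147 = 1.4249, and θ_B(1→3) = arctan 1.4249 = 54.94°.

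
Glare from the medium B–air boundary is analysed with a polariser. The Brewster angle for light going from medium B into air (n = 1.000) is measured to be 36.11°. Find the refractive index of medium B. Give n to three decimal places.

At the Brewster angle, tan θ_B = n₂/n₁ with n₁ on the incident side (medium B) and n₂ on the transmitted side (air).
n₁ = n₂ / tan θ_B = 1.000 / tan 36.11° = 1.371.

n ≈ 1.371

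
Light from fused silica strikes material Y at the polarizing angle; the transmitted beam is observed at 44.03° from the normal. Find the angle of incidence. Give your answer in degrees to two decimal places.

At Brewster's angle the reflected and refracted rays are perpendicular, so θ_B + θ_t = 90°.
So θ_B = 90° − θ_t = 90° − 44.03° = 45.97°.

θ_B ≈ 45.97°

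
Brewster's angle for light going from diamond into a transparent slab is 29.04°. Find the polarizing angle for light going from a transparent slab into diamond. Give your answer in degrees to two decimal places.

θ_B' ≈ 60.96°

tan θ_B' = n₁/n₂ = 1/tan θ_B, so θ_B' = 90° − θ_B.
θ_B' = 90° − 29.04° = 60.96°.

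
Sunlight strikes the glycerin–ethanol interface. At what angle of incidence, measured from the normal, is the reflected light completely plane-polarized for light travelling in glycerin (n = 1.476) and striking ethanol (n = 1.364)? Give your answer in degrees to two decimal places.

At Brewster's angle the reflected and refracted rays are perpendicular, which with Snell's law gives tan θ_B = n₂/n₁.
Brewster's condition: tan θ_B = n₂/n₁ = 1.364/1.476 = 0.9241.
θ_B = arctan(0.9241) = 42.74°.

θ_B ≈ 42.74°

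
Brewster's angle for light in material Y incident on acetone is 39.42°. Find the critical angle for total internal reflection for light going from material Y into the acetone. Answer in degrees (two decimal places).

n₂/n₁ = tan 39.42° = 0.8220; the critical angle satisfies sin θ_c = n₂/n₁.
θ_c = arcsin(0.8220) = 55.28°.

θ_c ≈ 55.28°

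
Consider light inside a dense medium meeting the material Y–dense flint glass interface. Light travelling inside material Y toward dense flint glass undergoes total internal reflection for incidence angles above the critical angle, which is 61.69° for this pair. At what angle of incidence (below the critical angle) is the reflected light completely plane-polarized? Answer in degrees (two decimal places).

θ_B ≈ 41.36°

At the critical angle sin θ_c = n₂/n₁, giving n₂/n₁ = sin 61.69° = 0.8804.
Then tan θ_B = n₂/n₁ = 0.8804, so θ_B = arctan 0.8804 = 41.36°.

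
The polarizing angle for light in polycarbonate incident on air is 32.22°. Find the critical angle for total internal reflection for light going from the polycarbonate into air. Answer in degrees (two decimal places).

θ_c ≈ 39.07°

From Brewster, n₂/n₁ = tan θ_B = tan 32.22° = 0.6302.
Then sin θ_c = n₂/n₁ = 0.6302, so θ_c = arcsin 0.6302 = 39.07°.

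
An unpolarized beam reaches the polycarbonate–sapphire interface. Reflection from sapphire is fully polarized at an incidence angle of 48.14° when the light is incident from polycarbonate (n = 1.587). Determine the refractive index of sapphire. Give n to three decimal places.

Full polarization of the reflected beam means tan θ_B = n₂/n₁, where n₁ is the incident medium (polycarbonate).
n₂ = n₁ tan θ_B = 1.587 × tan 48.14° = 1.771.

n ≈ 1.771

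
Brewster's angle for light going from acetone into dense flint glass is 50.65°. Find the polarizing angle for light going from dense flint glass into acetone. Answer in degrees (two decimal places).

tan θ_B' = n₁/n₂ = 1/tan θ_B, so θ_B' = 90° − θ_B.
θ_B' = 90° − 50.65° = 39.35°.

θ_B' ≈ 39.35°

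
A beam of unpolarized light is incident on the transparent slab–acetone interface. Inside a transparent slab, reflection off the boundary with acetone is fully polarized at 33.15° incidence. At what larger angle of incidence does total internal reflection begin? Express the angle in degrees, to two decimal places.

θ_c ≈ 40.78°

From Brewster, n₂/n₁ = tan θ_B = tan 33.15° = 0.6531.
Then sin θ_c = n₂/n₁ = 0.6531, so θ_c = arcsin 0.6531 = 40.78°.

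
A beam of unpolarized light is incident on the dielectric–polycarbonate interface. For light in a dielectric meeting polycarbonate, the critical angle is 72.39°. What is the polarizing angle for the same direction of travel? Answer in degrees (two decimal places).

θ_B ≈ 43.63°

sin θ_c = n₂/n₁, so n₂/n₁ = sin 72.39° = 0.9531.
Brewster: tan θ_B = n₂/n₁ = 0.9531.
θ_B = arctan(0.9531) = 43.63°.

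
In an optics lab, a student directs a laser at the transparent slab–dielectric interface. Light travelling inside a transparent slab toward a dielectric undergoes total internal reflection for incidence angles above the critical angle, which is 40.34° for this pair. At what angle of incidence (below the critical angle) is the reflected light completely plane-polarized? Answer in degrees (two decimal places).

sin θ_c = n₂/n₁, so n₂/n₁ = sin 40.34° = 0.6473.
Brewster: tan θ_B = n₂/n₁ = 0.6473.
θ_B = arctan(0.6473) = 32.92°.

θ_B ≈ 32.92°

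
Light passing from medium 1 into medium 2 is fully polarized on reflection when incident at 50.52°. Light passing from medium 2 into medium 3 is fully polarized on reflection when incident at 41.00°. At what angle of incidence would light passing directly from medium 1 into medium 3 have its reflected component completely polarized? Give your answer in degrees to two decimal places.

n₂/n₁ = tan 50.52° = 1.2140 and n₃/n₂ = tan 41.00° = 0.8693.
So n₃/n₁ = (n₂/n₁)(n₃/n₂) = 1.2140 × 0.8693 = 1.0553.
θ_B(1→3) = arctan(1.0553) = 46.54°.

θ_B ≈ 46.54°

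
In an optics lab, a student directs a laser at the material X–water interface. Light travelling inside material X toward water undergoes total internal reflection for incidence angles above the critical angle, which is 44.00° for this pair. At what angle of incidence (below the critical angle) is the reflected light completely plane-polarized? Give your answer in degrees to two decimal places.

sin θ_c = n₂/n₁, so n₂/n₁ = sin 44.00° = 0.6947.
Brewster: tan θ_B = n₂/n₁ = 0.6947.
θ_B = arctan(0.6947) = 34.79°.

θ_B ≈ 34.79°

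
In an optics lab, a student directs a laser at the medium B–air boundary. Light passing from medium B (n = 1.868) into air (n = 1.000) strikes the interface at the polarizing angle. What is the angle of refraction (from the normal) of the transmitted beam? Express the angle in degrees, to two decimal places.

tan θ_B = n₂/n₁ = 1.000/1.868 = 0.5353, so θ_B = 28.16°.
The refracted ray is perpendicular to the reflected ray, so θ_t = 90° − θ_B = 61.84°.

θ_t ≈ 61.84°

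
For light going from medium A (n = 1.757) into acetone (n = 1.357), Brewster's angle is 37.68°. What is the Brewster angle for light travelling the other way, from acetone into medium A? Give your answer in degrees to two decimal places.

The two Brewster angles are complementary: θ_B' = 90° − θ_B = 90° − 37.68° = 52.32°.

θ_B' ≈ 52.32°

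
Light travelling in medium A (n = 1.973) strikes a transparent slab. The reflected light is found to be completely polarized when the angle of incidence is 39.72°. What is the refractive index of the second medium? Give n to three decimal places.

n ≈ 1.639

Full polarization of the reflected beam means tan θ_B = n₂/n₁, where n₁ is the incident medium (medium A).
n₂ = n₁ tan θ_B = 1.973 × tan 39.72° = 1.639.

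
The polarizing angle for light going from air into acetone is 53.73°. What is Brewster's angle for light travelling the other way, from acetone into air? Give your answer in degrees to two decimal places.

θ_B' ≈ 36.27°

tan θ_B' = n₁/n₂ = 1/tan θ_B, so θ_B' = 90° − θ_B.
θ_B' = 90° − 53.73° = 36.27°.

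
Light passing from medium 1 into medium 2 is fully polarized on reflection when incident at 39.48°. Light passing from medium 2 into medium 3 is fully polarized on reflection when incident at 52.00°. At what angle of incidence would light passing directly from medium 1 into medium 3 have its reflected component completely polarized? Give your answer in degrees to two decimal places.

Each Brewster angle gives a ratio: n₂/n₁ = tan 39.48° = 0.8238, n₃/n₂ = tan 52.00° = 1.2799.
n₃/n₁ = 1.0544. Then tan θ_B(1→3) = n₃/n₁, so θ_B(1→3) = arctan(1.0544) = 46.52°.

θ_B ≈ 46.52°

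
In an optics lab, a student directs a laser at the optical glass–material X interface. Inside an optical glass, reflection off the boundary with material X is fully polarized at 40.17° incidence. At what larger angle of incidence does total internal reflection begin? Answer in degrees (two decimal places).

θ_c ≈ 57.58°

From Brewster, n₂/n₁ = tan θ_B = tan 40.17° = 0.8442.
Then sin θ_c = n₂/n₁ = 0.8442, so θ_c = arcsin 0.8442 = 57.58°.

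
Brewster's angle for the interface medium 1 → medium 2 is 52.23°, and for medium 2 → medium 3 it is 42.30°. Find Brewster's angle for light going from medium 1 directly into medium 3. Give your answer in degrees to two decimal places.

Each Brewster angle gives a ratio: n₂/n₁ = tan 52.23° = 1.2906, n₃/n₂ = tan 42.30° = 0.9099.
Multiplying, n₃/n₁ = 1.2906 × 0.9099 = 1.1743, and θ_B(1→3) = arctan 1.1743 = 49.58°.

θ_B ≈ 49.58°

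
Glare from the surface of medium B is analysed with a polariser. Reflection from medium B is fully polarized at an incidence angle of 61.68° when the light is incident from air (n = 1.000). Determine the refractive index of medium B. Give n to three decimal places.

At Brewster's angle, tan θ_B = n₂/n₁ with n₁ on the incident side (air) and n₂ on the transmitted side (medium B).
n₂ = n₁ tan θ_B = 1.000 × tan 61.68° = 1.856.

n ≈ 1.856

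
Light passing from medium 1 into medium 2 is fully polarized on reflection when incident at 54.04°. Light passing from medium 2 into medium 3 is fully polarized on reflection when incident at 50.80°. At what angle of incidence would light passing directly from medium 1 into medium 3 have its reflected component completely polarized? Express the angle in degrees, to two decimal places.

tan θ_B(1→2) = n₂/n₁ = tan 54.04° = 1.3784.
tan θ_B(2→3) = n₃/n₂ = tan 50.80° = 1.2261.
So n₃/n₁ = (n₂/n₁)(n₃/n₂) = 1.3784 × 1.2261 = 1.6901.
θ_B(1→3) = arctan(1.6901) = 59.39°.

θ_B ≈ 59.39°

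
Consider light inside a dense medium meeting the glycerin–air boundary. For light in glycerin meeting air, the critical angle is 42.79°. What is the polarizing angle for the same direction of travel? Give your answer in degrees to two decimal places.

n₂/n₁ = sin θ_c = sin 42.79° = 0.6793.
tan θ_B equals the same ratio, so θ_B = arctan(0.6793) = 34.19°.

θ_B ≈ 34.19°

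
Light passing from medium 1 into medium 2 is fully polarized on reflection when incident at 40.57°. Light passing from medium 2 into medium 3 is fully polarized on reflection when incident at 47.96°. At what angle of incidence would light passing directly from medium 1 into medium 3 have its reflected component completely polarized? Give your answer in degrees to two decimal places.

n₂/n₁ = tan 40.57° = 0.8562 and n₃/n₂ = tan 47.96° = 1.1091.
n₃/n₁ = 0.9496. Then tan θ_B(1→3) = n₃/n₁, so θ_B(1→3) = arctan(0.9496) = 43.52°.

θ_B ≈ 43.52°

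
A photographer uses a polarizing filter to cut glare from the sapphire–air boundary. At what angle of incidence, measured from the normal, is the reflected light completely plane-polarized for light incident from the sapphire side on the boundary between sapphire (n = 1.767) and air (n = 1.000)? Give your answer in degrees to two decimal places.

θ_B ≈ 29.51°

The reflected p-component vanishes when tan θ_B = n₂/n₁.
Here n₂/n₁ = 1.000/1.767 = 0.5659, and Brewster's law gives tan θ_B = n₂/n₁.
θ_B = arctan(0.5659) = 29.51°.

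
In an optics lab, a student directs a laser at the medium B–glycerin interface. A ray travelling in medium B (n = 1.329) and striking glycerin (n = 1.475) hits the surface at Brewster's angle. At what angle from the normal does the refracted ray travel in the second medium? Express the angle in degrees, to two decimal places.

tan θ_B = n₂/n₁ = 1.475/1.329 = 1.1099, so θ_B = 47.98°.
The refracted ray is perpendicular to the reflected ray, so θ_t = 90° − θ_B = 42.02°.

θ_t ≈ 42.02°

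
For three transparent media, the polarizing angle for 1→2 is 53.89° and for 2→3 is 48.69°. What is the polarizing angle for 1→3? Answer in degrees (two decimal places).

θ_B ≈ 57.34°

Each Brewster angle gives a ratio: n₂/n₁ = tan 53.89° = 1.3708, n₃/n₂ = tan 48.69° = 1.1379.
So n₃/n₁ = (n₂/n₁)(n₃/n₂) = 1.3708 × 1.1379 = 1.5598.
θ_B(1→3) = arctan(1.5598) = 57.34°.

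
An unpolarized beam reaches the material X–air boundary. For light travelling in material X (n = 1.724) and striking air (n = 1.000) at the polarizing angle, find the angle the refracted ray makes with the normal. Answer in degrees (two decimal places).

θ_t ≈ 59.88°

tan θ_B = n₂/n₁ = 1.000/1.724 = 0.5800, so θ_B = 30.12°.
Since θ_B + θ_t = 90° at Brewster incidence, θ_t = 90° − 30.12° = 59.88°.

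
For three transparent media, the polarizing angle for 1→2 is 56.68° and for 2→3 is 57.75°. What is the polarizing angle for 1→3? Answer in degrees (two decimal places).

θ_B ≈ 67.47°

n₂/n₁ = tan 56.68° = 1.5212 and n₃/n₂ = tan 57.75° = 1.5849.
n₃/n₁ = 2.4110. Then tan θ_B(1→3) = n₃/n₁, so θ_B(1→3) = arctan(2.4110) = 67.47°.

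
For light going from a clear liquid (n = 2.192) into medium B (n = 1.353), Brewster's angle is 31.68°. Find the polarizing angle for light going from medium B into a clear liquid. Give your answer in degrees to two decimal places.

The two Brewster angles are complementary: θ_B' = 90° − θ_B = 90° − 31.68° = 58.32°.

θ_B' ≈ 58.32°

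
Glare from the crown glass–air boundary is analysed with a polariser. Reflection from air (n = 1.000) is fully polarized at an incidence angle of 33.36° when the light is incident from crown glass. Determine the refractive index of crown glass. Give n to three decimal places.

At the Brewster angle, tan θ_B = n₂/n₁ with n₁ on the incident side (crown glass) and n₂ on the transmitted side (air).
n₁ = n₂ / tan θ_B = 1.000 / tan 33.36° = 1.519.

n ≈ 1.519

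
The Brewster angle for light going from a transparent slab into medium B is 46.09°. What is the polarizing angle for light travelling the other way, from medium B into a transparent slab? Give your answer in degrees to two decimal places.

θ_B' ≈ 43.91°

Reversing the direction swaps n₁ and n₂, so tan θ_B' = 1/tan θ_B and θ_B' = 90° − θ_B.
Hence θ_B' = 90° − 46.09° = 43.91°.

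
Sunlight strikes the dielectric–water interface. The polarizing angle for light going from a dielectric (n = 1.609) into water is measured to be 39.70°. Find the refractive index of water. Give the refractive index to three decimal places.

At the polarizing angle, tan θ_B = n₂/n₁ with n₁ on the incident side (a dielectric) and n₂ on the transmitted side (water).
n₂ = n₁ tan θ_B = 1.609 × tan 39.70° = 1.336.

n ≈ 1.336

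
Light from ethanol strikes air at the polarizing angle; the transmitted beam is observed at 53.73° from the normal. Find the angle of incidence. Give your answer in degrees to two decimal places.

Brewster's condition makes the reflected and refracted beams perpendicular: θ_B + θ_t = 90°.
So θ_B = 90° − θ_t = 90° − 53.73° = 36.27°.

θ_B ≈ 36.27°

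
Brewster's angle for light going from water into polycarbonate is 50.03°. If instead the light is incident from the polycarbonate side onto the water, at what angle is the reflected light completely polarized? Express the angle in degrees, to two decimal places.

tan θ_B' = n₁/n₂ = 1/tan θ_B, so θ_B' = 90° − θ_B.
θ_B' = 90° − 50.03° = 39.97°.

θ_B' ≈ 39.97°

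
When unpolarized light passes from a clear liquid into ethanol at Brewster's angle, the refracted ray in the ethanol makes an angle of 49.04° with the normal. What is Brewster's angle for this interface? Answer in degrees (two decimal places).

θ_B ≈ 40.96°

Since the reflected and refracted rays are at right angles at the polarizing angle, θ_B + θ_t = 90°.
So θ_B = 90° − θ_t = 90° − 49.04° = 40.96°.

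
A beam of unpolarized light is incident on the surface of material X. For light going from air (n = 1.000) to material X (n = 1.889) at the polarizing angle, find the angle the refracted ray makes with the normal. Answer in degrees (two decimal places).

θ_B = arctan(n₂/n₁) = arctan(1.889/1.000) = 62.10°.
Since θ_B + θ_t = 90° at Brewster incidence, θ_t = 90° − 62.10° = 27.90°.

θ_t ≈ 27.90°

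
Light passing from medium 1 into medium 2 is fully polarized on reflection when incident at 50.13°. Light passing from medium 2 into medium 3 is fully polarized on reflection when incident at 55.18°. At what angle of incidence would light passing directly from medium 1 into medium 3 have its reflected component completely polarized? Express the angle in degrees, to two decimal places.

tan θ_B(1→2) = n₂/n₁ = tan 50.13° = 1.1973.
tan θ_B(2→3) = n₃/n₂ = tan 55.18° = 1.4377.
Multiplying, n₃/n₁ = 1.1973 × 1.4377 = 1.7213, and θ_B(1→3) = arctan 1.7213 = 59.85°.

θ_B ≈ 59.85°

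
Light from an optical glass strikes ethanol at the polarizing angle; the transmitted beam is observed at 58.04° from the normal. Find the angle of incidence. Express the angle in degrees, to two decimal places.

θ_B ≈ 31.96°

At Brewster's angle the reflected and refracted rays are perpendicular, so θ_B + θ_t = 90°.
θ_B = 90° − 58.04° = 31.96°.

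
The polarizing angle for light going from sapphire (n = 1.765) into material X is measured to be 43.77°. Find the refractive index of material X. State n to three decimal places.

n ≈ 1.691

Brewster's law: tan θ_B = n₂/n₁ (light incident in sapphire, refracted into material X).
n₂ = n₁ tan θ_B = 1.765 × tan 43.77° = 1.691.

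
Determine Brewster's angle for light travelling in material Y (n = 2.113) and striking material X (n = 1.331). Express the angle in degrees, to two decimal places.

At Brewster's angle the reflected and refracted rays are perpendicular, which with Snell's law gives tan θ_B = n₂/n₁.
Here n₂/n₁ = 1.331/2.113 = 0.6299, and Brewster's law gives tan θ_B = n₂/n₁.
So θ_B = arctan 0.6299 = 32.21°.

θ_B ≈ 32.21°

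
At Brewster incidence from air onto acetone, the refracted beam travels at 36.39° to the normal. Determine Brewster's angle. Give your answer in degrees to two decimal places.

Brewster's condition makes the reflected and refracted beams perpendicular: θ_B + θ_t = 90°.
So θ_B = 90° − θ_t = 90° − 36.39° = 53.61°.

θ_B ≈ 53.61°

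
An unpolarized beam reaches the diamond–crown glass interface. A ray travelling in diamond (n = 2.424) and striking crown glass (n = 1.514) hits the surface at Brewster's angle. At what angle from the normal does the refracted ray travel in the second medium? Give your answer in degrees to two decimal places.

First find Brewster's angle: tan θ_B = 1.514/2.424 = 0.6246, giving θ_B = 31.99°.
The refracted ray is perpendicular to the reflected ray, so θ_t = 90° − θ_B = 58.01°.

θ_t ≈ 58.01°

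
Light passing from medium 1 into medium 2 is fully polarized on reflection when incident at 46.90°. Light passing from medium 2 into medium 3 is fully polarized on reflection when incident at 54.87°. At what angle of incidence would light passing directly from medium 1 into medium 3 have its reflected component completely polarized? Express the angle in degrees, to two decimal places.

θ_B ≈ 56.64°

Each Brewster angle gives a ratio: n₂/n₁ = tan 46.90° = 1.0686, n₃/n₂ = tan 54.87° = 1.4213.
Multiplying, n₃/n₁ = 1.0686 × 1.4213 = 1.5188, and θ_B(1→3) = arctan 1.5188 = 56.64°.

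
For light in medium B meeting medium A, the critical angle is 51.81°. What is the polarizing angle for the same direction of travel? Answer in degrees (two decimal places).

θ_B ≈ 38.17°

At the critical angle sin θ_c = n₂/n₁, giving n₂/n₁ = sin 51.81° = 0.7860.
Then tan θ_B = n₂/n₁ = 0.7860, so θ_B = arctan 0.7860 = 38.17°.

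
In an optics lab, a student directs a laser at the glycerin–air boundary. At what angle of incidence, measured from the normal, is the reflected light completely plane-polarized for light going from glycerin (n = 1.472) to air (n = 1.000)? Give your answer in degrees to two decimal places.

θ_B ≈ 34.19°

At Brewster's angle the reflected and refracted rays are perpendicular, which with Snell's law gives tan θ_B = n₂/n₁.
Brewster's condition: tan θ_B = n₂/n₁ = 1.000/1.472 = 0.6793.
θ_B = arctan(0.6793) = 34.19°.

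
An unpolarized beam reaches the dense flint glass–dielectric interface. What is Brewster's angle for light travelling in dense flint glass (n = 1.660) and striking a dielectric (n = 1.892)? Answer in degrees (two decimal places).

Here n₂/n₁ = 1.892/1.660 = 1.1398, and Brewster's law gives tan θ_B = n₂/n₁.
θ_B = arctan(1.1398) = 48.74°.

θ_B ≈ 48.74°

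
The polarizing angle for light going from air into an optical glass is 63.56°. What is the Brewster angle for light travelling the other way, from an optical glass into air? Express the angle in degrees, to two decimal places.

tan θ_B' = n₁/n₂ = 1/tan θ_B, so θ_B' = 90° − θ_B.
θ_B' = 90° − 63.56° = 26.44°.

θ_B' ≈ 26.44°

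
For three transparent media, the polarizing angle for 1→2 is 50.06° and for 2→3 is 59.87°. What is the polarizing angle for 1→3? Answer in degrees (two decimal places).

n₂/n₁ = tan 50.06° = 1.1943 and n₃/n₂ = tan 59.87° = 1.7230.
Multiplying, n₃/n₁ = 1.1943 × 1.7230 = 2.0578, and θ_B(1→3) = arctan 2.0578 = 64.08°.

θ_B ≈ 64.08°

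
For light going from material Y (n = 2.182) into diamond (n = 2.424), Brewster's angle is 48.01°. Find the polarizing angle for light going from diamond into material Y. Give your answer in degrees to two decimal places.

tan θ_B' = n₁/n₂ = 1/tan θ_B, so θ_B' = 90° − θ_B.
θ_B' = 90° − 48.01° = 41.99°.

θ_B' ≈ 41.99°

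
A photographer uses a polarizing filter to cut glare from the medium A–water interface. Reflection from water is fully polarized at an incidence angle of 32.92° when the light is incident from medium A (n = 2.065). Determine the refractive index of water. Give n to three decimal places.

Full polarization of the reflected beam means tan θ_B = n₂/n₁, where n₁ is the incident medium (medium A).
n₂ = n₁ tan θ_B = 2.065 × tan 32.92° = 1.337.

n ≈ 1.337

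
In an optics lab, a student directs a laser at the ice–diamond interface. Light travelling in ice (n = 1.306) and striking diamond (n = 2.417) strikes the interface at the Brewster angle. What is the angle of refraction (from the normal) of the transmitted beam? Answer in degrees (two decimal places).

θ_t ≈ 28.38°

θ_B = arctan(n₂/n₁) = arctan(2.417/1.306) = 61.62°.
Since θ_B + θ_t = 90° at Brewster incidence, θ_t = 90° − 61.62° = 28.38°.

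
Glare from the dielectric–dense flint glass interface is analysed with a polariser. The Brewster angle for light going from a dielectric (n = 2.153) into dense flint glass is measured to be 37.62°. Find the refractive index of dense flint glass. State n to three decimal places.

At the Brewster angle, tan θ_B = n₂/n₁ with n₁ on the incident side (a dielectric) and n₂ on the transmitted side (dense flint glass).
n₂ = n₁ tan θ_B = 2.153 × tan 37.62° = 1.659.

n ≈ 1.659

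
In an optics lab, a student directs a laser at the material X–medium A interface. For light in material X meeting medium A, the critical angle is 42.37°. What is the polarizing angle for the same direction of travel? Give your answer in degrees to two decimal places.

n₂/n₁ = sin θ_c = sin 42.37° = 0.6739.
tan θ_B equals the same ratio, so θ_B = arctan(0.6739) = 33.98°.

θ_B ≈ 33.98°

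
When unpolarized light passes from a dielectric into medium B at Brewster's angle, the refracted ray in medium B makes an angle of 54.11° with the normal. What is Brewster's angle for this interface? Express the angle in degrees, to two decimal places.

At Brewster's angle the reflected and refracted rays are perpendicular, so θ_B + θ_t = 90°.
θ_B = 90° − 54.11° = 35.89°.

θ_B ≈ 35.89°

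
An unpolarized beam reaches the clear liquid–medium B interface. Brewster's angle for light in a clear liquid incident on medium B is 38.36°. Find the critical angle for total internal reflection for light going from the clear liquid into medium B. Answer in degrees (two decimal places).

θ_c ≈ 52.32°

From Brewster, n₂/n₁ = tan θ_B = tan 38.36° = 0.7915.
Then sin θ_c = n₂/n₁ = 0.7915, so θ_c = arcsin 0.7915 = 52.32°.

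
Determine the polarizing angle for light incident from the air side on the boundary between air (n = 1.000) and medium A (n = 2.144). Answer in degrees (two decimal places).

θ_B ≈ 64.99°

The reflected p-component vanishes when tan θ_B = n₂/n₁.
tan θ_B = n₂/n₁ = 2.144/1.000 = 2.1440.
So θ_B = arctan 2.1440 = 64.99°.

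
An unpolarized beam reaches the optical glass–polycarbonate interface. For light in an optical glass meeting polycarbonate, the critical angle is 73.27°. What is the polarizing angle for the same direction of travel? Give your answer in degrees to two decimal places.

At the critical angle sin θ_c = n₂/n₁, giving n₂/n₁ = sin 73.27° = 0.9577.
Then tan θ_B = n₂/n₁ = 0.9577, so θ_B = arctan 0.9577 = 43.76°.

θ_B ≈ 43.76°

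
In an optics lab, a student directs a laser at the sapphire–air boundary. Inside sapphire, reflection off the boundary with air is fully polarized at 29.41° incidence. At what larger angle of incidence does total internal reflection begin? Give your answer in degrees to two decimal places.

From Brewster, n₂/n₁ = tan θ_B = tan 29.41° = 0.5637.
Then sin θ_c = n₂/n₁ = 0.5637, so θ_c = arcsin 0.5637 = 34.31°.

θ_c ≈ 34.31°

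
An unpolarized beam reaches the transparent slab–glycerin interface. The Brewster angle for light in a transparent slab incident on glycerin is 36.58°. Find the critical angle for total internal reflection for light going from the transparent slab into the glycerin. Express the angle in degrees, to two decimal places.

From Brewster, n₂/n₁ = tan θ_B = tan 36.58° = 0.7421.
Then sin θ_c = n₂/n₁ = 0.7421, so θ_c = arcsin 0.7421 = 47.91°.

θ_c ≈ 47.91°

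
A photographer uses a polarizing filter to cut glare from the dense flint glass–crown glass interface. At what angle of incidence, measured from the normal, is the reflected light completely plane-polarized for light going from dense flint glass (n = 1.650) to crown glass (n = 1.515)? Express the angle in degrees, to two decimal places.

tan θ_B = n₂/n₁ = 1.515/1.650 = 0.9182.
So θ_B = arctan 0.9182 = 42.56°.

θ_B ≈ 42.56°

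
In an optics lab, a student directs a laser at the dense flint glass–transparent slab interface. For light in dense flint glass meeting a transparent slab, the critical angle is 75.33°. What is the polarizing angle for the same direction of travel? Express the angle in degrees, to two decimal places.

sin θ_c = n₂/n₁, so n₂/n₁ = sin 75.33° = 0.9674.
Brewster: tan θ_B = n₂/n₁ = 0.9674.
θ_B = arctan(0.9674) = 44.05°.

θ_B ≈ 44.05°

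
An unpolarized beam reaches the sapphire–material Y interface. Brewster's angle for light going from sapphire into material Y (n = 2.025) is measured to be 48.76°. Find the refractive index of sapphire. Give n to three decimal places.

n ≈ 1.775

Brewster's law: tan θ_B = n₂/n₁ (light incident in sapphire, refracted into material Y).
n₁ = n₂ / tan θ_B = 2.025 / tan 48.76° = 1.775.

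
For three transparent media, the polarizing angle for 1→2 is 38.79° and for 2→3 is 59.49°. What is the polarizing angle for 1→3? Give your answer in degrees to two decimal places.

θ_B ≈ 53.75°

n₂/n₁ = tan 38.79° = 0.8037 and n₃/n₂ = tan 59.49° = 1.6970.
Multiplying, n₃/n₁ = 0.8037 × 1.6970 = 1.3639, and θ_B(1→3) = arctan 1.3639 = 53.75°.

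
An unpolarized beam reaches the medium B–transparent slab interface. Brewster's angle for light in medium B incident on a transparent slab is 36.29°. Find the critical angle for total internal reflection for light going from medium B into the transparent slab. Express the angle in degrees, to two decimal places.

θ_c ≈ 47.25°

From Brewster, n₂/n₁ = tan θ_B = tan 36.29° = 0.7343.
Then sin θ_c = n₂/n₁ = 0.7343, so θ_c = arcsin 0.7343 = 47.25°.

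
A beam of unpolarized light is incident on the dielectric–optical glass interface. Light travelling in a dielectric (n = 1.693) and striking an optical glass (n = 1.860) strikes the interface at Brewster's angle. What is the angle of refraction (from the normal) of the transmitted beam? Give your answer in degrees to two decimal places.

θ_t ≈ 42.31°

First find Brewster's angle: tan θ_B = 1.860/1.693 = 1.0986, giving θ_B = 47.69°.
The refracted ray is perpendicular to the reflected ray, so θ_t = 90° − θ_B = 42.31°.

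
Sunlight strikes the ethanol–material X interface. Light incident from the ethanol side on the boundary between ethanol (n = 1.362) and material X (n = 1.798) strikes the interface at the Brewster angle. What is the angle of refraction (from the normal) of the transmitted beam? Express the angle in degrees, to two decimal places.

θ_t ≈ 37.14°

θ_B = arctan(n₂/n₁) = arctan(1.798/1.362) = 52.86°.
At Brewster's angle the reflected and refracted rays are perpendicular, so θ_t = 90° − θ_B = 90° − 52.86° = 37.14°.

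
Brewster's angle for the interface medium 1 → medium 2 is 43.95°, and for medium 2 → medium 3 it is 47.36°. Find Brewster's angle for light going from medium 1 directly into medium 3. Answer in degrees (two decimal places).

θ_B ≈ 46.31°

tan θ_B(1→2) = n₂/n₁ = tan 43.95° = 0.9640.
tan θ_B(2→3) = n₃/n₂ = tan 47.36° = 1.0860.
n₃/n₁ = 1.0469. Then tan θ_B(1→3) = n₃/n₁, so θ_B(1→3) = arctan(1.0469) = 46.31°.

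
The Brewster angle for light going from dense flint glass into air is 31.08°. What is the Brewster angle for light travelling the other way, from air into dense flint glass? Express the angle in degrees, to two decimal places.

θ_B' ≈ 58.92°

Reversing the direction swaps n₁ and n₂, so tan θ_B' = 1/tan θ_B and θ_B' = 90° − θ_B.
Hence θ_B' = 90° − 31.08° = 58.92°.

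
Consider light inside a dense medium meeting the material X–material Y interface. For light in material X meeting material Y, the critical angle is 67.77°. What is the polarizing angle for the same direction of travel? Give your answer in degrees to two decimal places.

sin θ_c = n₂/n₁, so n₂/n₁ = sin 67.77° = 0.9257.
Brewster: tan θ_B = n₂/n₁ = 0.9257.
θ_B = arctan(0.9257) = 42.79°.

θ_B ≈ 42.79°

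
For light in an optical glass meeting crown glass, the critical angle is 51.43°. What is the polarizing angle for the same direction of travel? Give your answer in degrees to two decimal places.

sin θ_c = n₂/n₁, so n₂/n₁ = sin 51.43° = 0.7818.
Brewster: tan θ_B = n₂/n₁ = 0.7818.
θ_B = arctan(0.7818) = 38.02°.

θ_B ≈ 38.02°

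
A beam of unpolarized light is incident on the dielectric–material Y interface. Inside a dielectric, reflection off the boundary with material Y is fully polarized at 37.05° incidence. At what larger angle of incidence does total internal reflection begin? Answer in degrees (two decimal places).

From Brewster, n₂/n₁ = tan θ_B = tan 37.05° = 0.7549.
Then sin θ_c = n₂/n₁ = 0.7549, so θ_c = arcsin 0.7549 = 49.02°.

θ_c ≈ 49.02°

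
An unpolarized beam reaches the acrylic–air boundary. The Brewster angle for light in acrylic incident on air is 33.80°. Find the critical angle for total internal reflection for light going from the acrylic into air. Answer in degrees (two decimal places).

n₂/n₁ = tan 33.80° = 0.6694; the critical angle satisfies sin θ_c = n₂/n₁.
θ_c = arcsin(0.6694) = 42.02°.

θ_c ≈ 42.02°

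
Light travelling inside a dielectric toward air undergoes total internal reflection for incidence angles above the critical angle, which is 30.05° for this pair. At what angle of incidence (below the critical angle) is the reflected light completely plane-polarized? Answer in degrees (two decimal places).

At the critical angle sin θ_c = n₂/n₁, giving n₂/n₁ = sin 30.05° = 0.5008.
Then tan θ_B = n₂/n₁ = 0.5008, so θ_B = arctan 0.5008 = 26.60°.

θ_B ≈ 26.60°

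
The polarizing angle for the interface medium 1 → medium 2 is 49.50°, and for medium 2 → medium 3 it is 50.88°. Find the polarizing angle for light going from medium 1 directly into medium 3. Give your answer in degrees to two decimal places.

θ_B ≈ 55.22°

tan θ_B(1→2) = n₂/n₁ = tan 49.50° = 1.1708.
tan θ_B(2→3) = n₃/n₂ = tan 50.88° = 1.2296.
n₃/n₁ = 1.4397. Then tan θ_B(1→3) = n₃/n₁, so θ_B(1→3) = arctan(1.4397) = 55.22°.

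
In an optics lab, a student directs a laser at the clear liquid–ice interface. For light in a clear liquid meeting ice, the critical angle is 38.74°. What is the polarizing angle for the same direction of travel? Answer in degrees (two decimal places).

θ_B ≈ 32.04°

n₂/n₁ = sin θ_c = sin 38.74° = 0.6258.
tan θ_B equals the same ratio, so θ_B = arctan(0.6258) = 32.04°.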